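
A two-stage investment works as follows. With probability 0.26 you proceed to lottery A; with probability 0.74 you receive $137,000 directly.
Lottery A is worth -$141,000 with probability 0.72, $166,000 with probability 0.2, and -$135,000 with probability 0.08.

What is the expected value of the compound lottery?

EV(A) = 0.72 × (-141000) + 0.2 × 166000 + 0.08 × (-135000) = -101520 + 33200 − 10800 = -79120
Branch B: 137000 (certain)
Overall = 0.26 × (-79120) + 0.74 × 137000 = -20571.2 + 101380 = 80808.8

$80,808.80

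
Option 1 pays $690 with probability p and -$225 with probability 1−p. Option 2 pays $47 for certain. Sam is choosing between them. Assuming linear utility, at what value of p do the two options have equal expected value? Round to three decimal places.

p·690 + (1−p)·(-225) = 47
915p − 225 = 47
p = (47 + 225) / 915

p = 0.297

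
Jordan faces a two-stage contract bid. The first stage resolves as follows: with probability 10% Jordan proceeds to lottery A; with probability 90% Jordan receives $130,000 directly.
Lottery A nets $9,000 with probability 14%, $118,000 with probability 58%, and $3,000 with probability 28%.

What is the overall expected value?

EV(A) = 0.14 × 9000 + 0.58 × 118000 + 0.28 × 3000 = 1260 + 68440 + 840 = 70540
Branch B: 130000 (certain)
Overall = 0.1 × 70540 + 0.9 × 130000 = 7054 + 117000 = 124054

$124,054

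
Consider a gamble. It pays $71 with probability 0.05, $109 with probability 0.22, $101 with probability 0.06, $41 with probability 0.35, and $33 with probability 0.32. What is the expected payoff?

$58.50

EV = 0.05 × 71 + 0.22 × 109 + 0.06 × 101 + 0.35 × 41 + 0.32 × 33 = 3.55 + 23.98 + 6.06 + 14.35 + 10.56 = 58.5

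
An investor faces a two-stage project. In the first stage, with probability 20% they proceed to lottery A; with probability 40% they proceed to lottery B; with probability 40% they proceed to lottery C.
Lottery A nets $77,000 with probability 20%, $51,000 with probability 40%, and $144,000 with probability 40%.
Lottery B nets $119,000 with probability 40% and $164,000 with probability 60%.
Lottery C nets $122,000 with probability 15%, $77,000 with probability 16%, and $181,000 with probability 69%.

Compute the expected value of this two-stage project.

$139,284

EV(A) = 0.2 × 77000 + 0.4 × 51000 + 0.4 × 144000 = 15400 + 20400 + 57600 = 93400
EV(B) = 0.4 × 119000 + 0.6 × 164000 = 47600 + 98400 = 146000
EV(C) = 0.15 × 122000 + 0.16 × 77000 + 0.69 × 181000 = 18300 + 12320 + 124890 = 155510
Overall = 0.2 × 93400 + 0.4 × 146000 + 0.4 × 155510 = 18680 + 58400 + 62204 = 139284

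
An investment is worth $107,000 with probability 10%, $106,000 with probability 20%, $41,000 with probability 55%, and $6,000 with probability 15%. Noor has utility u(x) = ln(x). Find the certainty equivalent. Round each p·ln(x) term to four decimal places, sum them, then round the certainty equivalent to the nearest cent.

$40,900.60

E[u] = 0.1·ln(107000) + 0.2·ln(106000) + 0.55·ln(41000) + 0.15·ln(6000) = 1.1581 + 2.3142 + 5.8417 + 1.3049 = 10.6189
CE = e^10.6189 ≈ 40900.60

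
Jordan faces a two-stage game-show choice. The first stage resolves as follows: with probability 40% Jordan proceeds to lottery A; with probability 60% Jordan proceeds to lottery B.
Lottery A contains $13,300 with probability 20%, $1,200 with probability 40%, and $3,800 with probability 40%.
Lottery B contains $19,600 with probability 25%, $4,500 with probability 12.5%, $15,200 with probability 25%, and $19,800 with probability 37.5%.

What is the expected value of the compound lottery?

$11,876.50

EV(A) = 0.2 × 13300 + 0.4 × 1200 + 0.4 × 3800 = 2660 + 480 + 1520 = 4660
EV(B) = 0.25 × 19600 + 0.125 × 4500 + 0.25 × 15200 + 0.375 × 19800 = 4900 + 562.5 + 3800 + 7425 = 16687.5
Overall = 0.4 × 4660 + 0.6 × 16687.5 = 1864 + 10012.5 = 11876.5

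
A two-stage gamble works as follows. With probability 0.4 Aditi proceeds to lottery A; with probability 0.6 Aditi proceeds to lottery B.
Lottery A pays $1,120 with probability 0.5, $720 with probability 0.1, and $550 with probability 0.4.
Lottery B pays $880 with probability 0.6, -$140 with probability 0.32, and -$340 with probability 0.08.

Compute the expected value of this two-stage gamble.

EV(A) = 0.5 × 1120 + 0.1 × 720 + 0.4 × 550 = 560 + 72 + 220 = 852
EV(B) = 0.6 × 880 + 0.32 × (-140) + 0.08 × (-340) = 528 − 44.8 − 27.2 = 456
Overall = 0.4 × 852 + 0.6 × 456 = 340.8 + 273.6 = 614.4

$614.40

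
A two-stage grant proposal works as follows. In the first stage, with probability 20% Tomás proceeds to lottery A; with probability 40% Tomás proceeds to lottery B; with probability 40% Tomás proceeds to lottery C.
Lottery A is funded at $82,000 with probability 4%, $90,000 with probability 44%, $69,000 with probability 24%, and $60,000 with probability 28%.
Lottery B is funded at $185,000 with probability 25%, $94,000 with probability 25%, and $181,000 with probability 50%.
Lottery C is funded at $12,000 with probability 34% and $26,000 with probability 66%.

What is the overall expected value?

$87,844

EV(A) = 0.04 × 82000 + 0.44 × 90000 + 0.24 × 69000 + 0.28 × 60000 = 3280 + 39600 + 16560 + 16800 = 76240
EV(B) = 0.25 × 185000 + 0.25 × 94000 + 0.5 × 181000 = 46250 + 23500 + 90500 = 160250
EV(C) = 0.34 × 12000 + 0.66 × 26000 = 4080 + 17160 = 21240
Overall = 0.2 × 76240 + 0.4 × 160250 + 0.4 × 21240 = 15248 + 64100 + 8496 = 87844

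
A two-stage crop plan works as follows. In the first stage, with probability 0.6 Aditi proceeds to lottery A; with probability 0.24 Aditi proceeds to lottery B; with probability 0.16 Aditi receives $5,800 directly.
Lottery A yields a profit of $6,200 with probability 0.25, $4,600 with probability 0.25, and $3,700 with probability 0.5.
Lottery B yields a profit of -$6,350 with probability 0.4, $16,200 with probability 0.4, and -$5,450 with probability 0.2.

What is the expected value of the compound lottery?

$4,342

EV(A) = 0.25 × 6200 + 0.25 × 4600 + 0.5 × 3700 = 1550 + 1150 + 1850 = 4550
EV(B) = 0.4 × (-6350) + 0.4 × 16200 + 0.2 × (-5450) = -2540 + 6480 − 1090 = 2850
Branch C: 5800 (certain)
Overall = 0.6 × 4550 + 0.24 × 2850 + 0.16 × 5800 = 2730 + 684 + 928 = 4342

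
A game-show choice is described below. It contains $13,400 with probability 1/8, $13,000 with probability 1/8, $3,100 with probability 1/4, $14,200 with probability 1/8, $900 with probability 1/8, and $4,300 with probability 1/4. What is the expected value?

EV = 1/8 × 13400 + 1/8 × 13000 + 1/4 × 3100 + 1/8 × 14200 + 1/8 × 900 + 1/4 × 4300 = 1675 + 1625 + 775 + 1775 + 112.5 + 1075 = 7037.5

$7,037.50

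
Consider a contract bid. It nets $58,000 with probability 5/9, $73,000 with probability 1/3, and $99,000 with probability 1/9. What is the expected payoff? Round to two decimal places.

$67,555.56

EV = 5/9 × 58000 + 1/3 × 73000 + 1/9 × 99000 = 32222.2222 + 24333.3333 + 11000 = 67555.5556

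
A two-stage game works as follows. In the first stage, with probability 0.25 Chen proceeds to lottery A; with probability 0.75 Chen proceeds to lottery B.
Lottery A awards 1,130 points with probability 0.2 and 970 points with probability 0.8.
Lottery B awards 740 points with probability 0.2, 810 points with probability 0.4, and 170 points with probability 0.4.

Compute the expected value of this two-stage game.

655.5 points

EV(A) = 0.2 × 1130 + 0.8 × 970 = 226 + 776 = 1002
EV(B) = 0.2 × 740 + 0.4 × 810 + 0.4 × 170 = 148 + 324 + 68 = 540
Overall = 0.25 × 1002 + 0.75 × 540 = 250.5 + 405 = 655.5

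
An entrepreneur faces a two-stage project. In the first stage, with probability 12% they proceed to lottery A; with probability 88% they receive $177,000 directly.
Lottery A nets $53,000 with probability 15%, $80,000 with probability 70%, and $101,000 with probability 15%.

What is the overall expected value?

$165,252

EV(A) = 0.15 × 53000 + 0.7 × 80000 + 0.15 × 101000 = 7950 + 56000 + 15150 = 79100
Branch B: 177000 (certain)
Overall = 0.12 × 79100 + 0.88 × 177000 = 9492 + 155760 = 165252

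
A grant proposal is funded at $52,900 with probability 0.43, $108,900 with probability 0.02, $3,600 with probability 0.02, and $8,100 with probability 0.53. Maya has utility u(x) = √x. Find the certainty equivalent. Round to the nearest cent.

$23,839.36

E[u] = 0.43·√52900 + 0.02·√108900 + 0.02·√3600 + 0.53·√8100 = 0.43·230 + 0.02·330 + 0.02·60 + 0.53·90 = 154.4
CE = (154.4)² = 23839.36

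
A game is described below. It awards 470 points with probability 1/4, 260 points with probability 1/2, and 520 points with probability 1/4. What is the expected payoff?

377.5 points

EV = 1/4 × 470 + 1/2 × 260 + 1/4 × 520 = 117.5 + 130 + 130 = 377.5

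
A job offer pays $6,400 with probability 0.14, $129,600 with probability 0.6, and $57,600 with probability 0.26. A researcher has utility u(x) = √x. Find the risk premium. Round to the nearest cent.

$9,763.84

E[u] = 0.14·√6400 + 0.6·√129600 + 0.26·√57600 = 0.14·80 + 0.6·360 + 0.26·240 = 289.6
CE = (289.6)² = 83868.16
Risk premium = EV − CE = 93632 − 83868.16 = 9763.84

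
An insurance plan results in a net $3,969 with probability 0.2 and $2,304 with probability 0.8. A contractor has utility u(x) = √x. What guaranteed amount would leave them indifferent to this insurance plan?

E[u] = 0.2·√3969 + 0.8·√2304 = 0.2·63 + 0.8·48 = 51
CE = (51)² = 2601

$2,601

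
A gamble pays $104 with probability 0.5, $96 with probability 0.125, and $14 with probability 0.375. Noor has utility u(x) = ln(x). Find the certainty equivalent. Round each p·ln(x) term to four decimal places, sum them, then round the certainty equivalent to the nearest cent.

E[u] = 0.5·ln(104) + 0.125·ln(96) + 0.375·ln(14) = 2.3222 + 0.5705 + 0.9896 = 3.8823
CE = e^3.8823 ≈ 48.54

$48.54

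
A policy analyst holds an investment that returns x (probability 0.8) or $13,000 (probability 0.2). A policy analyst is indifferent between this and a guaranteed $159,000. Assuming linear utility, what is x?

x = $195,500

0.8·x + 0.2·13000 = 159000
0.8·x = 159000 − 2600 = 156400
x = 156400 / 0.8 = 195500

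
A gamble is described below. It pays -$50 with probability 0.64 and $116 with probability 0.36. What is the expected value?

$9.76

EV = 0.64 × (-50) + 0.36 × 116 = -32 + 41.76 = 9.76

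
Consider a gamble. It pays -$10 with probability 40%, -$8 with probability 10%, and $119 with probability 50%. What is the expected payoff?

EV = 0.4 × (-10) + 0.1 × (-8) + 0.5 × 119 = -4 − 0.8 + 59.5 = 54.7

$54.70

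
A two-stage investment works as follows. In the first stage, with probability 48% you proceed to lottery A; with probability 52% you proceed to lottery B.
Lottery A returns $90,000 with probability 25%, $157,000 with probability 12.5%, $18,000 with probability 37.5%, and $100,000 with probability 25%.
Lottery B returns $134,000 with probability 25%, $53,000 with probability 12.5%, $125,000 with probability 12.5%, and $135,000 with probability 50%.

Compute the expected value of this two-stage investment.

EV(A) = 0.25 × 90000 + 0.125 × 157000 + 0.375 × 18000 + 0.25 × 100000 = 22500 + 19625 + 6750 + 25000 = 73875
EV(B) = 0.25 × 134000 + 0.125 × 53000 + 0.125 × 125000 + 0.5 × 135000 = 33500 + 6625 + 15625 + 67500 = 123250
Overall = 0.48 × 73875 + 0.52 × 123250 = 35460 + 64090 = 99550

$99,550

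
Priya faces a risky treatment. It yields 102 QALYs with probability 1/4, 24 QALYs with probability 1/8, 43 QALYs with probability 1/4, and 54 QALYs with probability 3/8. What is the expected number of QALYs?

EV = 1/4 × 102 + 1/8 × 24 + 1/4 × 43 + 3/8 × 54 = 25.5 + 3 + 10.75 + 20.25 = 59.5

59.5 QALYs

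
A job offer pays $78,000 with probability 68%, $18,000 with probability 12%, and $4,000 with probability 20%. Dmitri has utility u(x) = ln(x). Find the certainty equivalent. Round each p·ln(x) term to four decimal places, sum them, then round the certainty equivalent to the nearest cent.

$36,112.70

E[u] = 0.68·ln(78000) + 0.12·ln(18000) + 0.2·ln(4000) = 7.6598 + 1.1758 + 1.6588 = 10.4944
CE = e^10.4944 ≈ 36112.70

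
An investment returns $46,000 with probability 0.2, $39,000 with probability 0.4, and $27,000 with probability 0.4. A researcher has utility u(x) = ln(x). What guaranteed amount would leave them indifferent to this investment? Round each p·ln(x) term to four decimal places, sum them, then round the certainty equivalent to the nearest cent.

E[u] = 0.2·ln(46000) + 0.4·ln(39000) + 0.4·ln(27000) = 2.1473 + 4.2285 + 4.0814 = 10.4572
CE = e^10.4572 ≈ 34793.99

$34,793.99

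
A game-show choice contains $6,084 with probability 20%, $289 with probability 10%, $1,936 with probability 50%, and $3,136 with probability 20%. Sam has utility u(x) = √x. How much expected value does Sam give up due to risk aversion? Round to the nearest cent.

E[u] = 0.2·√6084 + 0.1·√289 + 0.5·√1936 + 0.2·√3136 = 0.2·78 + 0.1·17 + 0.5·44 + 0.2·56 = 50.5
CE = (50.5)² = 2550.25
Risk premium = EV − CE = 2840.9 − 2550.25 = 290.65

$290.65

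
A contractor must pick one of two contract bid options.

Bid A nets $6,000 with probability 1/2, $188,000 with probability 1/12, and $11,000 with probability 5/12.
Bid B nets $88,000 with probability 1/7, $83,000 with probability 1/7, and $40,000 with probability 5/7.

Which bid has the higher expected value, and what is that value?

Bid B ($53,000)

Bid A = 1/2 × 6000 + 1/12 × 188000 + 5/12 × 11000 = 3000 + 15666.6667 + 4583.3333 = 23250
Bid B = 1/7 × 88000 + 1/7 × 83000 + 5/7 × 40000 = 12571.4286 + 11857.1429 + 28571.4286 = 53000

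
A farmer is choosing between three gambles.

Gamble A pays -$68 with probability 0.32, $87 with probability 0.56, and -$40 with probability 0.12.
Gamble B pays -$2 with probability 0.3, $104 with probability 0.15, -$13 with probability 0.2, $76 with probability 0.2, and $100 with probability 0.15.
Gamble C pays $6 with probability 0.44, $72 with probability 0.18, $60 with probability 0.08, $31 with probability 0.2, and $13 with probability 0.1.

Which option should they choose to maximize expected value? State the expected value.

Gamble A = 0.32 × (-68) + 0.56 × 87 + 0.12 × (-40) = -21.76 + 48.72 − 4.8 = 22.16
Gamble B = 0.3 × (-2) + 0.15 × 104 + 0.2 × (-13) + 0.2 × 76 + 0.15 × 100 = -0.6 + 15.6 − 2.6 + 15.2 + 15 = 42.6
Gamble C = 0.44 × 6 + 0.18 × 72 + 0.08 × 60 + 0.2 × 31 + 0.1 × 13 = 2.64 + 12.96 + 4.8 + 6.2 + 1.3 = 27.9

Gamble B ($42.60)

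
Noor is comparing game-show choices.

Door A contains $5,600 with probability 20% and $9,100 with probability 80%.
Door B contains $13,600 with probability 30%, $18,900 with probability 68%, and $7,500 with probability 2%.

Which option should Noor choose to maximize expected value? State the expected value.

Door A = 0.2 × 5600 + 0.8 × 9100 = 1120 + 7280 = 8400
Door B = 0.3 × 13600 + 0.68 × 18900 + 0.02 × 7500 = 4080 + 12852 + 150 = 17082

Door B ($17,082)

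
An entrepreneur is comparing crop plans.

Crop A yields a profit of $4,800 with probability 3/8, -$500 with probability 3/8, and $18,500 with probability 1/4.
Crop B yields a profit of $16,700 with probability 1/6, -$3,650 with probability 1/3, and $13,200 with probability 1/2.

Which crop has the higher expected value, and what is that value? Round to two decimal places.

Crop A = 3/8 × 4800 + 3/8 × (-500) + 1/4 × 18500 = 1800 − 187.5 + 4625 = 6237.5
Crop B = 1/6 × 16700 + 1/3 × (-3650) + 1/2 × 13200 = 2783.3333 − 1216.6667 + 6600 = 8166.6667

Crop B ($8,166.67)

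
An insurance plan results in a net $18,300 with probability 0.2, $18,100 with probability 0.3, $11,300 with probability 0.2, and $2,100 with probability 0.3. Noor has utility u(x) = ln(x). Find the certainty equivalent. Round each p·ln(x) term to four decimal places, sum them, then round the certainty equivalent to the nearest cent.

E[u] = 0.2·ln(18300) + 0.3·ln(18100) + 0.2·ln(11300) + 0.3·ln(2100) = 1.9629 + 2.9411 + 1.8665 + 2.2949 = 9.0654
CE = e^9.0654 ≈ 8650.74

$8,650.74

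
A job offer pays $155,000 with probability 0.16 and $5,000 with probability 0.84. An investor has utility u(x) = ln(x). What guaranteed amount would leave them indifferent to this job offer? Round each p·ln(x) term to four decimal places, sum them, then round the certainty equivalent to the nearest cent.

E[u] = 0.16·ln(155000) + 0.84·ln(5000) = 1.9122 + 7.1544 = 9.0666
CE = e^9.0666 ≈ 8661.13

$8,661.13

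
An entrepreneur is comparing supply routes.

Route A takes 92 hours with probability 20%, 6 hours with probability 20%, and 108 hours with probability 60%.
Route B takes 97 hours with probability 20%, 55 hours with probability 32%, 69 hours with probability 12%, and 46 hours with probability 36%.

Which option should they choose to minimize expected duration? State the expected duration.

Route A = 0.2 × 92 + 0.2 × 6 + 0.6 × 108 = 18.4 + 1.2 + 64.8 = 84.4
Route B = 0.2 × 97 + 0.32 × 55 + 0.12 × 69 + 0.36 × 46 = 19.4 + 17.6 + 8.28 + 16.56 = 61.84

Route B (61.84 hours)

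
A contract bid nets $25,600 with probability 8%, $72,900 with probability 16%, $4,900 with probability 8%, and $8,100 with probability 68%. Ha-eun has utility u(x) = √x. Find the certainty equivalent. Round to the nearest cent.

$15,079.84

E[u] = 0.08·√25600 + 0.16·√72900 + 0.08·√4900 + 0.68·√8100 = 0.08·160 + 0.16·270 + 0.08·70 + 0.68·90 = 122.8
CE = (122.8)² = 15079.84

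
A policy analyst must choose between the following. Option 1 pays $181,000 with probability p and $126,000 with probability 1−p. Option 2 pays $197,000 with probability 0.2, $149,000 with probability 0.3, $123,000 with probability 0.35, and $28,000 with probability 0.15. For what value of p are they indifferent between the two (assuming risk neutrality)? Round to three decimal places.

EV(Option 2) = 0.2 × 197000 + 0.3 × 149000 + 0.35 × 123000 + 0.15 × 28000 = 39400 + 44700 + 43050 + 4200 = 131350
p·181000 + (1−p)·126000 = 131350
55000p + 126000 = 131350
p = (131350 − 126000) / 55000

p = 0.097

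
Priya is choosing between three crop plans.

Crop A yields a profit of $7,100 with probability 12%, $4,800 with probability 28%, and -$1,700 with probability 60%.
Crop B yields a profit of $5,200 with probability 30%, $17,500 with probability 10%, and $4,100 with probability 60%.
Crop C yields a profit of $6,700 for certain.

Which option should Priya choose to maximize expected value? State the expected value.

Crop A = 0.12 × 7100 + 0.28 × 4800 + 0.6 × (-1700) = 852 + 1344 − 1020 = 1176
Crop B = 0.3 × 5200 + 0.1 × 17500 + 0.6 × 4100 = 1560 + 1750 + 2460 = 5770
Crop C: 6700 (certain)

Crop C ($6,700)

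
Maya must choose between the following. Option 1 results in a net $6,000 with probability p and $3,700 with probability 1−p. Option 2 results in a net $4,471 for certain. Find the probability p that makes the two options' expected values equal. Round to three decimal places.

p·6000 + (1−p)·3700 = 4471
2300p + 3700 = 4471
p = (4471 − 3700) / 2300

p = 0.335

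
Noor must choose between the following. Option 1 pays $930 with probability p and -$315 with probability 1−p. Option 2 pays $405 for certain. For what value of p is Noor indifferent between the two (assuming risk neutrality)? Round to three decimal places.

p = 0.578

p·930 + (1−p)·(-315) = 405
1245p − 315 = 405
p = (405 + 315) / 1245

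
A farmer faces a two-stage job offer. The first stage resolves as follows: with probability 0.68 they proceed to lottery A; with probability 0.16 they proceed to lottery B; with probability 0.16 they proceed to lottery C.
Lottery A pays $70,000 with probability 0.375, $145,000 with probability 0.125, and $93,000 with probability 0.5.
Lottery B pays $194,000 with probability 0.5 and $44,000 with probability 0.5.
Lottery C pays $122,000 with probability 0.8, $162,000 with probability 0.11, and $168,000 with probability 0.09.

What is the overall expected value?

EV(A) = 0.375 × 70000 + 0.125 × 145000 + 0.5 × 93000 = 26250 + 18125 + 46500 = 90875
EV(B) = 0.5 × 194000 + 0.5 × 44000 = 97000 + 22000 = 119000
EV(C) = 0.8 × 122000 + 0.11 × 162000 + 0.09 × 168000 = 97600 + 17820 + 15120 = 130540
Overall = 0.68 × 90875 + 0.16 × 119000 + 0.16 × 130540 = 61795 + 19040 + 20886.4 = 101721.4

$101,721.40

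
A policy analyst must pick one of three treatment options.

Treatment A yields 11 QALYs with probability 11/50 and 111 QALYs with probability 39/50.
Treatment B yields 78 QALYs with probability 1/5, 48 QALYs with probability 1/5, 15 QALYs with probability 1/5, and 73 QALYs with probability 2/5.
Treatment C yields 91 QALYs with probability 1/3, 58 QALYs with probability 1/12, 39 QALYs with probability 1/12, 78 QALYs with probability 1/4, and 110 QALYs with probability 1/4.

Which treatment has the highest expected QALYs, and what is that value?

Treatment A = 11/50 × 11 + 39/50 × 111 = 2.42 + 86.58 = 89
Treatment B = 1/5 × 78 + 1/5 × 48 + 1/5 × 15 + 2/5 × 73 = 15.6 + 9.6 + 3 + 29.2 = 57.4
Treatment C = 1/3 × 91 + 1/12 × 58 + 1/12 × 39 + 1/4 × 78 + 1/4 × 110 = 30.3333 + 4.8333 + 3.25 + 19.5 + 27.5 = 85.4167

Treatment A (89 QALYs)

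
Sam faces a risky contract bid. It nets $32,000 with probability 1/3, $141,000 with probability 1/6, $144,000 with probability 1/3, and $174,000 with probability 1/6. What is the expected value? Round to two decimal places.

$111,166.67

EV = 1/3 × 32000 + 1/6 × 141000 + 1/3 × 144000 + 1/6 × 174000 = 10666.6667 + 23500 + 48000 + 29000 = 111166.6667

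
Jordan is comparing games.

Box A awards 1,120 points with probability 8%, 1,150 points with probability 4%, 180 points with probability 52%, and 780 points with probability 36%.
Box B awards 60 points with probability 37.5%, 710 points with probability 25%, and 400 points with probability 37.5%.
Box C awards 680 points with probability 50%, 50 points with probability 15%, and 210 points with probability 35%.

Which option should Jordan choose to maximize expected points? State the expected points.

Box A = 0.08 × 1120 + 0.04 × 1150 + 0.52 × 180 + 0.36 × 780 = 89.6 + 46 + 93.6 + 280.8 = 510
Box B = 0.375 × 60 + 0.25 × 710 + 0.375 × 400 = 22.5 + 177.5 + 150 = 350
Box C = 0.5 × 680 + 0.15 × 50 + 0.35 × 210 = 340 + 7.5 + 73.5 = 421

Box A (510 points)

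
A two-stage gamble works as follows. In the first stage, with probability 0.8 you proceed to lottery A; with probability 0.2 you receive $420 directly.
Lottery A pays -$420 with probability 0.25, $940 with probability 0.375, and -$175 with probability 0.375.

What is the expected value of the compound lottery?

EV(A) = 0.25 × (-420) + 0.375 × 940 + 0.375 × (-175) = -105 + 352.5 − 65.625 = 181.875
Branch B: 420 (certain)
Overall = 0.8 × 181.875 + 0.2 × 420 = 145.5 + 84 = 229.5

$229.50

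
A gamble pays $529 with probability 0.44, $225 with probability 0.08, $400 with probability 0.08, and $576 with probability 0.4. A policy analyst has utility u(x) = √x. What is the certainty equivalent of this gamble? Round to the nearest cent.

E[u] = 0.44·√529 + 0.08·√225 + 0.08·√400 + 0.4·√576 = 0.44·23 + 0.08·15 + 0.08·20 + 0.4·24 = 22.52
CE = (22.52)² = 507.1504

$507.15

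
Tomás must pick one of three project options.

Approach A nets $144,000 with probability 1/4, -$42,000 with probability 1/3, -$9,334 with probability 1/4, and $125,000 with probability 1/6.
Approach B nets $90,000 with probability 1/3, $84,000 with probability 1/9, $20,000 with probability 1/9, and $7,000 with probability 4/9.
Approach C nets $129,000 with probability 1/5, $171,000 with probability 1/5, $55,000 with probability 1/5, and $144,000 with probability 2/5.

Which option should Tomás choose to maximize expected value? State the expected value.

Approach C ($128,600)

Approach A = 1/4 × 144000 + 1/3 × (-42000) + 1/4 × (-9334) + 1/6 × 125000 = 36000 − 14000 − 2333.5 + 20833.3333 = 40499.8333
Approach B = 1/3 × 90000 + 1/9 × 84000 + 1/9 × 20000 + 4/9 × 7000 = 30000 + 9333.3333 + 2222.2222 + 3111.1111 = 44666.6667
Approach C = 1/5 × 129000 + 1/5 × 171000 + 1/5 × 55000 + 2/5 × 144000 = 25800 + 34200 + 11000 + 57600 = 128600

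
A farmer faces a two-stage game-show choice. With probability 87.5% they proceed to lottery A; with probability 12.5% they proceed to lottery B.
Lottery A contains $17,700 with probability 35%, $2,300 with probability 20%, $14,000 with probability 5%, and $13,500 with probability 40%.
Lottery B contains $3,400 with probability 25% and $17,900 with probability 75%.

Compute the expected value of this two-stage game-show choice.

EV(A) = 0.35 × 17700 + 0.2 × 2300 + 0.05 × 14000 + 0.4 × 13500 = 6195 + 460 + 700 + 5400 = 12755
EV(B) = 0.25 × 3400 + 0.75 × 17900 = 850 + 13425 = 14275
Overall = 0.875 × 12755 + 0.125 × 14275 = 11160.625 + 1784.375 = 12945

$12,945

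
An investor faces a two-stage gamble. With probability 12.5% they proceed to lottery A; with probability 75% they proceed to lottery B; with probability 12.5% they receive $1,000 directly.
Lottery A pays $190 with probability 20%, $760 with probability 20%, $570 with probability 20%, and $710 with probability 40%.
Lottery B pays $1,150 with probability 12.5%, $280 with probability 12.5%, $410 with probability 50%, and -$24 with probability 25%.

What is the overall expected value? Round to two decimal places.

$481.81

EV(A) = 0.2 × 190 + 0.2 × 760 + 0.2 × 570 + 0.4 × 710 = 38 + 152 + 114 + 284 = 588
EV(B) = 0.125 × 1150 + 0.125 × 280 + 0.5 × 410 + 0.25 × (-24) = 143.75 + 35 + 205 − 6 = 377.75
Branch C: 1000 (certain)
Overall = 0.125 × 588 + 0.75 × 377.75 + 0.125 × 1000 = 73.5 + 283.3125 + 125 = 481.8125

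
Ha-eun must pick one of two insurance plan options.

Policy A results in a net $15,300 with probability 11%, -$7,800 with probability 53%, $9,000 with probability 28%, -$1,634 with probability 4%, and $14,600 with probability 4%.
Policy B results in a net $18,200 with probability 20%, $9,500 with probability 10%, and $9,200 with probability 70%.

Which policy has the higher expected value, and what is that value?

Policy A = 0.11 × 15300 + 0.53 × (-7800) + 0.28 × 9000 + 0.04 × (-1634) + 0.04 × 14600 = 1683 − 4134 + 2520 − 65.36 + 584 = 587.64
Policy B = 0.2 × 18200 + 0.1 × 9500 + 0.7 × 9200 = 3640 + 950 + 6440 = 11030

Policy B ($11,030)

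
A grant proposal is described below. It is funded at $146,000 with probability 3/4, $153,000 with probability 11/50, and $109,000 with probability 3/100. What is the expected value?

$146,430

EV = 3/4 × 146000 + 11/50 × 153000 + 3/100 × 109000 = 109500 + 33660 + 3270 = 146430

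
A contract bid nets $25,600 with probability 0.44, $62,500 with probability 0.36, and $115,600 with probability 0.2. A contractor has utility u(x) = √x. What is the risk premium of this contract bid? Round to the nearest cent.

$4,717.44

E[u] = 0.44·√25600 + 0.36·√62500 + 0.2·√115600 = 0.44·160 + 0.36·250 + 0.2·340 = 228.4
CE = (228.4)² = 52166.56
Risk premium = EV − CE = 56884 − 52166.56 = 4717.44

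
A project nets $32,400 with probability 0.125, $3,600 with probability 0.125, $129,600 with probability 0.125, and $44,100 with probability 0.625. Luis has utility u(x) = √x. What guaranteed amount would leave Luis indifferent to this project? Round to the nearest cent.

E[u] = 0.125·√32400 + 0.125·√3600 + 0.125·√129600 + 0.625·√44100 = 0.125·180 + 0.125·60 + 0.125·360 + 0.625·210 = 206.25
CE = (206.25)² = 42539.0625

$42,539.06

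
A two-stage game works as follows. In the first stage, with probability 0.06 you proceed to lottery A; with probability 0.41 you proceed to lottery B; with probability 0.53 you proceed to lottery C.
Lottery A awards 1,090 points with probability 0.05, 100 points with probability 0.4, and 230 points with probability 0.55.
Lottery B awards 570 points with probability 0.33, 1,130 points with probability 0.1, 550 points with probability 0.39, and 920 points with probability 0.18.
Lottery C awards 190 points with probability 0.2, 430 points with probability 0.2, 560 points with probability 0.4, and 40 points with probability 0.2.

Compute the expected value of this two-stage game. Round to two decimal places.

EV(A) = 0.05 × 1090 + 0.4 × 100 + 0.55 × 230 = 54.5 + 40 + 126.5 = 221
EV(B) = 0.33 × 570 + 0.1 × 1130 + 0.39 × 550 + 0.18 × 920 = 188.1 + 113 + 214.5 + 165.6 = 681.2
EV(C) = 0.2 × 190 + 0.2 × 430 + 0.4 × 560 + 0.2 × 40 = 38 + 86 + 224 + 8 = 356
Overall = 0.06 × 221 + 0.41 × 681.2 + 0.53 × 356 = 13.26 + 279.292 + 188.68 = 481.232

481.23 points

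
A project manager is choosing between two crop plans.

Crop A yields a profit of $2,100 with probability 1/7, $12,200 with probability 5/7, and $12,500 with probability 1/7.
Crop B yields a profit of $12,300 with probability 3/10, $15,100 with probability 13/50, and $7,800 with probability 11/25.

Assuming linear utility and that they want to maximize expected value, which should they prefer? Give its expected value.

Crop B ($11,048)

Crop A = 1/7 × 2100 + 5/7 × 12200 + 1/7 × 12500 = 300 + 8714.2857 + 1785.7143 = 10800
Crop B = 3/10 × 12300 + 13/50 × 15100 + 11/25 × 7800 = 3690 + 3926 + 3432 = 11048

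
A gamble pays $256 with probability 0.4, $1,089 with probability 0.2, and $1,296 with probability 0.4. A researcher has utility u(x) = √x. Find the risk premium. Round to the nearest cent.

E[u] = 0.4·√256 + 0.2·√1089 + 0.4·√1296 = 0.4·16 + 0.2·33 + 0.4·36 = 27.4
CE = (27.4)² = 750.76
Risk premium = EV − CE = 838.6 − 750.76 = 87.84

$87.84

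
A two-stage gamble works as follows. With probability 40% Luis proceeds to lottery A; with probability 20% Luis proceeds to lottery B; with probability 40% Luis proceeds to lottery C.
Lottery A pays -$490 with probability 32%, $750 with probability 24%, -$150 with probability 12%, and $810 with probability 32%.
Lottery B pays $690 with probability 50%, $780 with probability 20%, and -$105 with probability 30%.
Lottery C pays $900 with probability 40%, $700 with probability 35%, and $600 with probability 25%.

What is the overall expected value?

$501.66

EV(A) = 0.32 × (-490) + 0.24 × 750 + 0.12 × (-150) + 0.32 × 810 = -156.8 + 180 − 18 + 259.2 = 264.4
EV(B) = 0.5 × 690 + 0.2 × 780 + 0.3 × (-105) = 345 + 156 − 31.5 = 469.5
EV(C) = 0.4 × 900 + 0.35 × 700 + 0.25 × 600 = 360 + 245 + 150 = 755
Overall = 0.4 × 264.4 + 0.2 × 469.5 + 0.4 × 755 = 105.76 + 93.9 + 302 = 501.66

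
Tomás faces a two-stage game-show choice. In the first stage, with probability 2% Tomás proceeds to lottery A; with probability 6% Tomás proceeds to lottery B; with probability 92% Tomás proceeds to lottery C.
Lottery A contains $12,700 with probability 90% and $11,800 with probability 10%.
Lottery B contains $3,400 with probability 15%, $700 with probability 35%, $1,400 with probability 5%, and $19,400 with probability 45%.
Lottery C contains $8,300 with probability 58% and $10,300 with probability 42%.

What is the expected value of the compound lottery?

$9,234.30

EV(A) = 0.9 × 12700 + 0.1 × 11800 = 11430 + 1180 = 12610
EV(B) = 0.15 × 3400 + 0.35 × 700 + 0.05 × 1400 + 0.45 × 19400 = 510 + 245 + 70 + 8730 = 9555
EV(C) = 0.58 × 8300 + 0.42 × 10300 = 4814 + 4326 = 9140
Overall = 0.02 × 12610 + 0.06 × 9555 + 0.92 × 9140 = 252.2 + 573.3 + 8408.8 = 9234.3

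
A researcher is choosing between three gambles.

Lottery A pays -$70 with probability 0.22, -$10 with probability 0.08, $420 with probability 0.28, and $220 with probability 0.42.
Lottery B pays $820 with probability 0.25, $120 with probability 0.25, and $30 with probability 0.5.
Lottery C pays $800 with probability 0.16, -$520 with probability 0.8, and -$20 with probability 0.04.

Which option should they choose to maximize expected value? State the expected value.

Lottery A = 0.22 × (-70) + 0.08 × (-10) + 0.28 × 420 + 0.42 × 220 = -15.4 − 0.8 + 117.6 + 92.4 = 193.8
Lottery B = 0.25 × 820 + 0.25 × 120 + 0.5 × 30 = 205 + 30 + 15 = 250
Lottery C = 0.16 × 800 + 0.8 × (-520) + 0.04 × (-20) = 128 − 416 − 0.8 = -288.8

Lottery B ($250)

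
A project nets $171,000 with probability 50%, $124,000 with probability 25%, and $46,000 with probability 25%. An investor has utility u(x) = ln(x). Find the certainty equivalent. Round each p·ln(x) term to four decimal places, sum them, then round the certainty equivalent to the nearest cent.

E[u] = 0.5·ln(171000) + 0.25·ln(124000) + 0.25·ln(46000) = 6.0247 + 2.9320 + 2.6841 = 11.6408
CE = e^11.6408 ≈ 113641.04

$113,641.04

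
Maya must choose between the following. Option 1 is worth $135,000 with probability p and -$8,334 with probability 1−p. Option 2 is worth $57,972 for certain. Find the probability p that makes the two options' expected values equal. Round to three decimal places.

p = 0.463

p·135000 + (1−p)·(-8334) = 57972
143334p − 8334 = 57972
p = (57972 + 8334) / 143334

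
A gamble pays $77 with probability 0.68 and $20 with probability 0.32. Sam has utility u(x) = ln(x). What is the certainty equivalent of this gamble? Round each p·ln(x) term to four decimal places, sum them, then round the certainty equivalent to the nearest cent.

E[u] = 0.68·ln(77) + 0.32·ln(20) = 2.9538 + 0.9586 = 3.9124
CE = e^3.9124 ≈ 50.02

$50.02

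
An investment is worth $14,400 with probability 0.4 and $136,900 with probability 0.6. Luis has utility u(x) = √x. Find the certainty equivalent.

$72,900

E[u] = 0.4·√14400 + 0.6·√136900 = 0.4·120 + 0.6·370 = 270
CE = (270)² = 72900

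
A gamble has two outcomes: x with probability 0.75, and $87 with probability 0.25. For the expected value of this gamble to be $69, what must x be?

0.75·x + 0.25·87 = 69
0.75·x = 69 − 21.75 = 47.25
x = 47.25 / 0.75 = 63

x = $63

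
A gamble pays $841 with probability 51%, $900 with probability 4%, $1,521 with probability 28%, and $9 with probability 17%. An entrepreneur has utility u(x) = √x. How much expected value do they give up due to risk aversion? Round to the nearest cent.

$140.46

E[u] = 0.51·√841 + 0.04·√900 + 0.28·√1521 + 0.17·√9 = 0.51·29 + 0.04·30 + 0.28·39 + 0.17·3 = 27.42
CE = (27.42)² = 751.8564
Risk premium = EV − CE = 892.32 − 751.8564 = 140.4636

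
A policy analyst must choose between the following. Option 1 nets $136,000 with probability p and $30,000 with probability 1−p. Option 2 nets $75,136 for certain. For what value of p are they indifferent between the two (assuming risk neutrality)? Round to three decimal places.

p·136000 + (1−p)·30000 = 75136
106000p + 30000 = 75136
p = (75136 − 30000) / 106000

p = 0.426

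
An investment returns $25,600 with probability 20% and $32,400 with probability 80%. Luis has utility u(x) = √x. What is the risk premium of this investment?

E[u] = 0.2·√25600 + 0.8·√32400 = 0.2·160 + 0.8·180 = 176
CE = (176)² = 30976
Risk premium = EV − CE = 31040 − 30976 = 64

$64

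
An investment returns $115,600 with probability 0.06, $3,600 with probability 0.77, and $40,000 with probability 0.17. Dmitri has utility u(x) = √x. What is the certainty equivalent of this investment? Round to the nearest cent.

E[u] = 0.06·√115600 + 0.77·√3600 + 0.17·√40000 = 0.06·340 + 0.77·60 + 0.17·200 = 100.6
CE = (100.6)² = 10120.36

$10,120.36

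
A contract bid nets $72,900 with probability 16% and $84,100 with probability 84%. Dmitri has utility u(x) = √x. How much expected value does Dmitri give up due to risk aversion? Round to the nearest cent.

$53.76

E[u] = 0.16·√72900 + 0.84·√84100 = 0.16·270 + 0.84·290 = 286.8
CE = (286.8)² = 82254.24
Risk premium = EV − CE = 82308 − 82254.24 = 53.76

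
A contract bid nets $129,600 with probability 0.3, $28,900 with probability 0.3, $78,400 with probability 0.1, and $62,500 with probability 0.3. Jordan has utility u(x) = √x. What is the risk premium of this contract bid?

E[u] = 0.3·√129600 + 0.3·√28900 + 0.1·√78400 + 0.3·√62500 = 0.3·360 + 0.3·170 + 0.1·280 + 0.3·250 = 262
CE = (262)² = 68644
Risk premium = EV − CE = 74140 − 68644 = 5496

$5,496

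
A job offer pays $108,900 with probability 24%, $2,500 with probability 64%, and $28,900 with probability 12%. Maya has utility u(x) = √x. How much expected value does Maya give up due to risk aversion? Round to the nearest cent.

$13,885.44

E[u] = 0.24·√108900 + 0.64·√2500 + 0.12·√28900 = 0.24·330 + 0.64·50 + 0.12·170 = 131.6
CE = (131.6)² = 17318.56
Risk premium = EV − CE = 31204 − 17318.56 = 13885.44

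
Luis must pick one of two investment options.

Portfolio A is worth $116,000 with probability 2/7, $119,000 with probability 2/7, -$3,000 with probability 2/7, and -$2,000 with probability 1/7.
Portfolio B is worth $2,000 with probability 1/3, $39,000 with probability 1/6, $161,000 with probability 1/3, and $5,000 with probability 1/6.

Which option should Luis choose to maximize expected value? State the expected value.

Portfolio A ($66,000)

Portfolio A = 2/7 × 116000 + 2/7 × 119000 + 2/7 × (-3000) + 1/7 × (-2000) = 33142.8571 + 34000 − 857.1429 − 285.7143 = 66000
Portfolio B = 1/3 × 2000 + 1/6 × 39000 + 1/3 × 161000 + 1/6 × 5000 = 666.6667 + 6500 + 53666.6667 + 833.3333 = 61666.6667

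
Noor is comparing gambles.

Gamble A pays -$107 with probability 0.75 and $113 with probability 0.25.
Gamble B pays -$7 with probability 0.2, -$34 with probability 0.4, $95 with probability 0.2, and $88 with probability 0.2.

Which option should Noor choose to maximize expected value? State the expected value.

Gamble B ($21.60)

Gamble A = 0.75 × (-107) + 0.25 × 113 = -80.25 + 28.25 = -52
Gamble B = 0.2 × (-7) + 0.4 × (-34) + 0.2 × 95 + 0.2 × 88 = -1.4 − 13.6 + 19 + 17.6 = 21.6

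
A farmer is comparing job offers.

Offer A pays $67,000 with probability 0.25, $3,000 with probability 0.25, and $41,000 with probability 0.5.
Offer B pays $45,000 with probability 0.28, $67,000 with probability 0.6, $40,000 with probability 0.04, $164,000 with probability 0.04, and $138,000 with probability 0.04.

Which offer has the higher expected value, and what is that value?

Offer B ($66,480)

Offer A = 0.25 × 67000 + 0.25 × 3000 + 0.5 × 41000 = 16750 + 750 + 20500 = 38000
Offer B = 0.28 × 45000 + 0.6 × 67000 + 0.04 × 40000 + 0.04 × 164000 + 0.04 × 138000 = 12600 + 40200 + 1600 + 6560 + 5520 = 66480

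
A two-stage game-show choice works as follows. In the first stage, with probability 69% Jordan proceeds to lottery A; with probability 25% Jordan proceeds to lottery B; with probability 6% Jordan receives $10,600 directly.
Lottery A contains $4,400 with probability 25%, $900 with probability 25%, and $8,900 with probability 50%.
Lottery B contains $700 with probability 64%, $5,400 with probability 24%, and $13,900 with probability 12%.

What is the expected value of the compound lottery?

EV(A) = 0.25 × 4400 + 0.25 × 900 + 0.5 × 8900 = 1100 + 225 + 4450 = 5775
EV(B) = 0.64 × 700 + 0.24 × 5400 + 0.12 × 13900 = 448 + 1296 + 1668 = 3412
Branch C: 10600 (certain)
Overall = 0.69 × 5775 + 0.25 × 3412 + 0.06 × 10600 = 3984.75 + 853 + 636 = 5473.75

$5,473.75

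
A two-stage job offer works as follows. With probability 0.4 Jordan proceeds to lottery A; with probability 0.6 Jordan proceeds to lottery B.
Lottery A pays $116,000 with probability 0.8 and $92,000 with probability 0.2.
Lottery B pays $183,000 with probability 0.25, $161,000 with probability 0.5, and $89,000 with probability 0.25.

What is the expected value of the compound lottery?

$133,580

EV(A) = 0.8 × 116000 + 0.2 × 92000 = 92800 + 18400 = 111200
EV(B) = 0.25 × 183000 + 0.5 × 161000 + 0.25 × 89000 = 45750 + 80500 + 22250 = 148500
Overall = 0.4 × 111200 + 0.6 × 148500 = 44480 + 89100 = 133580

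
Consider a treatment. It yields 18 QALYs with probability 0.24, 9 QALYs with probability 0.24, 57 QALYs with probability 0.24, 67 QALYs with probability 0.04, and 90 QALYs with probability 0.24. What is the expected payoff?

44.44 QALYs

EV = 0.24 × 18 + 0.24 × 9 + 0.24 × 57 + 0.04 × 67 + 0.24 × 90 = 4.32 + 2.16 + 13.68 + 2.68 + 21.6 = 44.44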